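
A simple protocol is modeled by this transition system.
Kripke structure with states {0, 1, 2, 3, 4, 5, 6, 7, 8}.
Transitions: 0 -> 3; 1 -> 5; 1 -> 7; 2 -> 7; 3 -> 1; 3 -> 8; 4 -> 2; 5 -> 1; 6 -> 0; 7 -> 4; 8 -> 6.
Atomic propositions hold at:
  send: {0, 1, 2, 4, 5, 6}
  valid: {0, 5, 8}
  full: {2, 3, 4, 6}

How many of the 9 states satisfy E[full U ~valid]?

6

Sat(~valid) = {1, 2, 3, 4, 6, 7}
E[full U ~valid]: least fixpoint, start Z0 = Sat(~valid) = {1, 2, 3, 4, 6, 7}, add states in Sat(full) with some successor in Z. Already a fixed point.
Sat(E[full U ~valid]) = {1, 2, 3, 4, 6, 7}
|Sat(E[full U ~valid])| = |{1, 2, 3, 4, 6, 7}| = 6.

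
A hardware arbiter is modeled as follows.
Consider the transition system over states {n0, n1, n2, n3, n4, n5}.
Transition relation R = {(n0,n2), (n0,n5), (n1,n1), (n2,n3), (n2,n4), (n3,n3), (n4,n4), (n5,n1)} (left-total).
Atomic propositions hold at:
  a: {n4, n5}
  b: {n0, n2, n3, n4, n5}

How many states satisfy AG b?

3

AG b: greatest fixpoint, start Z0 = {n0, n2, n3, n4, n5}, keep only states in Sat with every successor in Z. Z1 = {n0, n2, n3, n4}; Z2 = {n2, n3, n4}; fixed.
Sat(AG b) = {n2, n3, n4}
|Sat(AG b)| = |{n2, n3, n4}| = 3.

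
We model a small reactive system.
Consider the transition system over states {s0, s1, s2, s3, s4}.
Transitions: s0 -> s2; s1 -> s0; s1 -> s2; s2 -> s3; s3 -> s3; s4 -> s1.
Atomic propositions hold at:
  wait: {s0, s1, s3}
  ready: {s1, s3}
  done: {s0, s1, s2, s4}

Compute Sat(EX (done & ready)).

{s4}

Sat(done & ready) = {s1}
Sat(EX (done & ready)) = {s : some successor in {s1}} = {s4}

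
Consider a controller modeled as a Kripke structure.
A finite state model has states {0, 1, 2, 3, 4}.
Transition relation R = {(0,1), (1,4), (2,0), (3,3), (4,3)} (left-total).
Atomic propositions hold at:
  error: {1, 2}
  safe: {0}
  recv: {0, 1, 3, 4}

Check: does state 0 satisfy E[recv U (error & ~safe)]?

Sat(~safe) = {1, 2, 3, 4}
Sat(error & ~safe) = {1, 2}
E[recv U (error & ~safe)]: least fixpoint, start Z0 = Sat((error & ~safe)) = {1, 2}, add states in Sat(recv) with some successor in Z. Z1 = {0, 1, 2}; fixed.
Sat(E[recv U (error & ~safe)]) = {0, 1, 2}
0 ∈ Sat(E[recv U (error & ~safe)]) = {0, 1, 2}, so the formula holds at 0.

Yes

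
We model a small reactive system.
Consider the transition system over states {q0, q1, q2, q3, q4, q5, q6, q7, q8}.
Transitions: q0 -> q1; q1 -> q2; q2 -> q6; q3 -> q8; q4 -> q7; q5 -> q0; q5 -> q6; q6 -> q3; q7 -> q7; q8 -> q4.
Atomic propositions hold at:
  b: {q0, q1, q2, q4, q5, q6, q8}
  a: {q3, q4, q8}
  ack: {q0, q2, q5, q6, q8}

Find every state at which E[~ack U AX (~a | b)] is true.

Sat(~ack) = {q1, q3, q4, q7}
Sat(~a) = {q0, q1, q2, q5, q6, q7}
Sat(~a | b) = {q0, q1, q2, q4, q5, q6, q7, q8}
Sat(AX (~a | b)) = {s : every successor in {q0, q1, q2, q4, q5, q6, q7, q8}} = {q0, q1, q2, q3, q4, q5, q7, q8}
E[~ack U AX (~a | b)]: least fixpoint, start Z0 = Sat(AX (~a | b)) = {q0, q1, q2, q3, q4, q5, q7, q8}, add states in Sat(~ack) with some successor in Z. Already a fixed point.
Sat(E[~ack U AX (~a | b)]) = {q0, q1, q2, q3, q4, q5, q7, q8}

{q0, q1, q2, q3, q4, q5, q7, q8}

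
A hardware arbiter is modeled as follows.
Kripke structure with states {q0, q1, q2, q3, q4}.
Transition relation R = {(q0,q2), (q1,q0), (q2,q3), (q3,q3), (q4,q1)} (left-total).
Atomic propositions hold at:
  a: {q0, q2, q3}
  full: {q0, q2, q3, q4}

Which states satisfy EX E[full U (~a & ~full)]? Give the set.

{q4}

Sat(~a) = {q1, q4}
Sat(~full) = {q1}
Sat(~a & ~full) = {q1}
E[full U (~a & ~full)]: least fixpoint, start Z0 = Sat((~a & ~full)) = {q1}, add states in Sat(full) with some successor in Z. Z1 = {q1, q4}; fixed.
Sat(E[full U (~a & ~full)]) = {q1, q4}
Sat(EX E[full U (~a & ~full)]) = {s : some successor in {q1, q4}} = {q4}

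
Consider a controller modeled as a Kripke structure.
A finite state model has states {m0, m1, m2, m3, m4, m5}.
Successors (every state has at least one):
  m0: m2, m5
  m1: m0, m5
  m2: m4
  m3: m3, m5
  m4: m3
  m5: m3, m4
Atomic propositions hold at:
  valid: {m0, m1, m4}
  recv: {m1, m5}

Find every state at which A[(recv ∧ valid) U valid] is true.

{m0, m1, m4}

Sat(recv ∧ valid) = {m1}
A[(recv ∧ valid) U valid]: least fixpoint, start Z0 = Sat(valid) = {m0, m1, m4}, add states in Sat(recv ∧ valid) with every successor in Z. Already a fixed point.
Sat(A[(recv ∧ valid) U valid]) = {m0, m1, m4}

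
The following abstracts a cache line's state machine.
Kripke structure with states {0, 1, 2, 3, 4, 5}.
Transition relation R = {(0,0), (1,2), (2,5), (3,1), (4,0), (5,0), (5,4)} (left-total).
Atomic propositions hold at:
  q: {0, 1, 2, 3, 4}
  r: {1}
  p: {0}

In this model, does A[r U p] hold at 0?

Yes

A[r U p]: least fixpoint, start Z0 = Sat(p) = {0}, add states in Sat(r) with every successor in Z. Already a fixed point.
Sat(A[r U p]) = {0}
0 ∈ Sat(A[r U p]) = {0}, so the formula holds at 0.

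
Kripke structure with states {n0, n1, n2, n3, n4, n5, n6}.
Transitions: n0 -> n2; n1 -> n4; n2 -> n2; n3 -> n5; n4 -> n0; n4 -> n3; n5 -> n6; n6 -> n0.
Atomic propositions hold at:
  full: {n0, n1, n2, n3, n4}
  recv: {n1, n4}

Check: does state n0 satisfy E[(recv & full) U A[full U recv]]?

No

Sat(recv & full) = {n1, n4}
A[full U recv]: least fixpoint, start Z0 = Sat(recv) = {n1, n4}, add states in Sat(full) with every successor in Z. Already a fixed point.
Sat(A[full U recv]) = {n1, n4}
E[(recv & full) U A[full U recv]]: least fixpoint, start Z0 = Sat(A[full U recv]) = {n1, n4}, add states in Sat(recv & full) with some successor in Z. Already a fixed point.
Sat(E[(recv & full) U A[full U recv]]) = {n1, n4}
n0 ∉ Sat(E[(recv & full) U A[full U recv]]) = {n1, n4}, so the formula does not hold at n0.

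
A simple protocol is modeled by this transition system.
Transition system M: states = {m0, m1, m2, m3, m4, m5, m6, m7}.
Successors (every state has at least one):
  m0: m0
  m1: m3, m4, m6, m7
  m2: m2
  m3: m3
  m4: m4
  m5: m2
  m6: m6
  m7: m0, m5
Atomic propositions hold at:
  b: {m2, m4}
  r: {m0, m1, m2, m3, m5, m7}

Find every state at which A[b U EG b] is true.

{m2, m4}

EG b: greatest fixpoint, start Z0 = {m2, m4}, keep only states in Sat with some successor in Z. Already a fixed point.
Sat(EG b) = {m2, m4}
A[b U EG b]: least fixpoint, start Z0 = Sat(EG b) = {m2, m4}, add states in Sat(b) with every successor in Z. Already a fixed point.
Sat(A[b U EG b]) = {m2, m4}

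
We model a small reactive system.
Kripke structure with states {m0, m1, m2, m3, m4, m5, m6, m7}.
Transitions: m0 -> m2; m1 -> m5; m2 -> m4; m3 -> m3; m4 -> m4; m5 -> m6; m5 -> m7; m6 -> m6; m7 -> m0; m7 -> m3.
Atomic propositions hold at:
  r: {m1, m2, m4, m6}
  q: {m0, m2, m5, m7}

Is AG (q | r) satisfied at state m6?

Sat(q | r) = {m0, m1, m2, m4, m5, m6, m7}
AG (q | r): greatest fixpoint, start Z0 = {m0, m1, m2, m4, m5, m6, m7}, keep only states in Sat with every successor in Z. Z1 = {m0, m1, m2, m4, m5, m6}; Z2 = {m0, m1, m2, m4, m6}; Z3 = {m0, m2, m4, m6}; fixed.
Sat(AG (q | r)) = {m0, m2, m4, m6}
m6 ∈ Sat(AG (q | r)) = {m0, m2, m4, m6}, so the formula holds at m6.

Yes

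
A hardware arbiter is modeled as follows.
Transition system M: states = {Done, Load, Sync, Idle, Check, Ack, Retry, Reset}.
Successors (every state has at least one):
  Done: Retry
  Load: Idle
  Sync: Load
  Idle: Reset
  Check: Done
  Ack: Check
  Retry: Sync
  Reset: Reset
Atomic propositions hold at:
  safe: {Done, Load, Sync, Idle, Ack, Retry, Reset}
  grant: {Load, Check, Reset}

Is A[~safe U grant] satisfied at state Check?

Sat(~safe) = {Check}
A[~safe U grant]: least fixpoint, start Z0 = Sat(grant) = {Load, Check, Reset}, add states in Sat(~safe) with every successor in Z. Already a fixed point.
Sat(A[~safe U grant]) = {Load, Check, Reset}
Check ∈ Sat(A[~safe U grant]) = {Load, Check, Reset}, so the formula holds at Check.

Yes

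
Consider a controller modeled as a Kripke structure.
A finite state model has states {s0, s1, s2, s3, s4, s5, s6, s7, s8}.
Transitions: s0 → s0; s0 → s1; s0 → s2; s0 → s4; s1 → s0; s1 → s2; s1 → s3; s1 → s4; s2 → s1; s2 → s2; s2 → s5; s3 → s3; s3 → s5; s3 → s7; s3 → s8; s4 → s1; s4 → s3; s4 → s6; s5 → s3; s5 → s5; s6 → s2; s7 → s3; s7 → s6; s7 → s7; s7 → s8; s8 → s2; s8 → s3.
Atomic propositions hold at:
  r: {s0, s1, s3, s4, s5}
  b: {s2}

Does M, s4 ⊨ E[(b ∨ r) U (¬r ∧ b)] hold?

Sat(b ∨ r) = {s0, s1, s2, s3, s4, s5}
Sat(¬r) = {s2, s6, s7, s8}
Sat(¬r ∧ b) = {s2}
E[(b ∨ r) U (¬r ∧ b)]: least fixpoint, start Z0 = Sat((¬r ∧ b)) = {s2}, add states in Sat(b ∨ r) with some successor in Z. Z1 = {s0, s1, s2}; Z2 = {s0, s1, s2, s4}; fixed.
Sat(E[(b ∨ r) U (¬r ∧ b)]) = {s0, s1, s2, s4}
s4 ∈ Sat(E[(b ∨ r) U (¬r ∧ b)]) = {s0, s1, s2, s4}, so the formula holds at s4.

Yes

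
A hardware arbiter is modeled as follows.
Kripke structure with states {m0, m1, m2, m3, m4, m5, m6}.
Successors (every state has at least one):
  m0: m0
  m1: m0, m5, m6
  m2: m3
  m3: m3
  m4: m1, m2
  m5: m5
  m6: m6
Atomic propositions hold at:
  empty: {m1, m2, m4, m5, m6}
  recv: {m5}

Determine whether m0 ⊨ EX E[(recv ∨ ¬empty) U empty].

Sat(¬empty) = {m0, m3}
Sat(recv ∨ ¬empty) = {m0, m3, m5}
E[(recv ∨ ¬empty) U empty]: least fixpoint, start Z0 = Sat(empty) = {m1, m2, m4, m5, m6}, add states in Sat(recv ∨ ¬empty) with some successor in Z. Already a fixed point.
Sat(E[(recv ∨ ¬empty) U empty]) = {m1, m2, m4, m5, m6}
Sat(EX E[(recv ∨ ¬empty) U empty]) = {s : some successor in {m1, m2, m4, m5, m6}} = {m1, m4, m5, m6}
m0 ∉ Sat(EX E[(recv ∨ ¬empty) U empty]) = {m1, m4, m5, m6}, so the formula does not hold at m0.

No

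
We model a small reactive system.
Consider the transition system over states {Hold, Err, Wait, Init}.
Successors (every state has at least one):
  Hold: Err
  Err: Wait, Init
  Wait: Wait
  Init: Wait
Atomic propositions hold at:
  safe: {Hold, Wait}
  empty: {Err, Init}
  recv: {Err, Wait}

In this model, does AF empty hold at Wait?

AF empty: least fixpoint, start Z0 = {Err, Init}, add states with every successor in Z. Z1 = {Hold, Err, Init}; fixed.
Sat(AF empty) = {Hold, Err, Init}
Wait ∉ Sat(AF empty) = {Hold, Err, Init}, so the formula does not hold at Wait.

No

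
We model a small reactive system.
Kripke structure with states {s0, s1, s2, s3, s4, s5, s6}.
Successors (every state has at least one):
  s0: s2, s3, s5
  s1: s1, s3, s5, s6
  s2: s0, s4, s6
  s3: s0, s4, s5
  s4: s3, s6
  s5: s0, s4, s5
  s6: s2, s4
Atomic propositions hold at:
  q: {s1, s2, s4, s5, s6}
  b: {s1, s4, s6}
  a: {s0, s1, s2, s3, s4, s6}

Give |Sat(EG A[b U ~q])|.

2

Sat(~q) = {s0, s3}
A[b U ~q]: least fixpoint, start Z0 = Sat(~q) = {s0, s3}, add states in Sat(b) with every successor in Z. Already a fixed point.
Sat(A[b U ~q]) = {s0, s3}
EG A[b U ~q]: greatest fixpoint, start Z0 = {s0, s3}, keep only states in Sat with some successor in Z. Already a fixed point.
Sat(EG A[b U ~q]) = {s0, s3}
|Sat(EG A[b U ~q])| = |{s0, s3}| = 2.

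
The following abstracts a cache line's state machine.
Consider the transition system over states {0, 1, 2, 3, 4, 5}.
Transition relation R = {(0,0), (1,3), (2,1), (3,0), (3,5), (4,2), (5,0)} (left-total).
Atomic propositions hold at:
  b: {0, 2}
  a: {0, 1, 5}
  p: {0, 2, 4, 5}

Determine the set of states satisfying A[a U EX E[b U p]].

{0, 1, 3, 4, 5}

E[b U p]: least fixpoint, start Z0 = Sat(p) = {0, 2, 4, 5}, add states in Sat(b) with some successor in Z. Already a fixed point.
Sat(E[b U p]) = {0, 2, 4, 5}
Sat(EX E[b U p]) = {s : some successor in {0, 2, 4, 5}} = {0, 3, 4, 5}
A[a U EX E[b U p]]: least fixpoint, start Z0 = Sat(EX E[b U p]) = {0, 3, 4, 5}, add states in Sat(a) with every successor in Z. Z1 = {0, 1, 3, 4, 5}; fixed.
Sat(A[a U EX E[b U p]]) = {0, 1, 3, 4, 5}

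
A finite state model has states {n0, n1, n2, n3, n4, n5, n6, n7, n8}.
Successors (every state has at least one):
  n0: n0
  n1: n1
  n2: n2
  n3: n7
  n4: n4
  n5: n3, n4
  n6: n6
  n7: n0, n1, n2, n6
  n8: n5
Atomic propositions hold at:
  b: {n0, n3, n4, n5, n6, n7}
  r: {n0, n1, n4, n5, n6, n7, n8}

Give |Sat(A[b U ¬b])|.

3

Sat(¬b) = {n1, n2, n8}
A[b U ¬b]: least fixpoint, start Z0 = Sat(¬b) = {n1, n2, n8}, add states in Sat(b) with every successor in Z. Already a fixed point.
Sat(A[b U ¬b]) = {n1, n2, n8}
|Sat(A[b U ¬b])| = |{n1, n2, n8}| = 3.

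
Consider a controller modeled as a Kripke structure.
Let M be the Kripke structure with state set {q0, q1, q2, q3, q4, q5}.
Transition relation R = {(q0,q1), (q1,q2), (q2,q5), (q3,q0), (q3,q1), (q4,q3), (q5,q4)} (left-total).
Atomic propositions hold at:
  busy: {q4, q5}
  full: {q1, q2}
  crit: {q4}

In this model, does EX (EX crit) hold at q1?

No

Sat(EX crit) = {s : some successor in {q4}} = {q5}
Sat(EX (EX crit)) = {s : some successor in {q5}} = {q2}
q1 ∉ Sat(EX (EX crit)) = {q2}, so the formula does not hold at q1.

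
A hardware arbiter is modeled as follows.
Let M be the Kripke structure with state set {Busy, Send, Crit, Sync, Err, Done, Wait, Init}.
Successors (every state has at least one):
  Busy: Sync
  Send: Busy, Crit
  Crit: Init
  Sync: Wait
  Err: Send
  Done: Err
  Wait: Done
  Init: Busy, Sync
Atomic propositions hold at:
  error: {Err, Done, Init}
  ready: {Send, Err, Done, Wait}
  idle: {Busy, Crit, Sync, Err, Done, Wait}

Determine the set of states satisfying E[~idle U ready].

{Send, Err, Done, Wait}

Sat(~idle) = {Send, Init}
E[~idle U ready]: least fixpoint, start Z0 = Sat(ready) = {Send, Err, Done, Wait}, add states in Sat(~idle) with some successor in Z. Already a fixed point.
Sat(E[~idle U ready]) = {Send, Err, Done, Wait}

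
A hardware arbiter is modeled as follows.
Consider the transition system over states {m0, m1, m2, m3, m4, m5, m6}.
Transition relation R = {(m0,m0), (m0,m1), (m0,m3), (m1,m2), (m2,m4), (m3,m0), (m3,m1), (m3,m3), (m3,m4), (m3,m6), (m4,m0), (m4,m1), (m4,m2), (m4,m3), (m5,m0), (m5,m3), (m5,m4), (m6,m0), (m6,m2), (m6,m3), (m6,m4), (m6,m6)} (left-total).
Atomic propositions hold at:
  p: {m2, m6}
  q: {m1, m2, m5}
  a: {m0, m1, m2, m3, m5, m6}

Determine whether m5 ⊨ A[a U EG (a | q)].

Yes

Sat(a | q) = {m0, m1, m2, m3, m5, m6}
EG (a | q): greatest fixpoint, start Z0 = {m0, m1, m2, m3, m5, m6}, keep only states in Sat with some successor in Z. Z1 = {m0, m1, m3, m5, m6}; Z2 = {m0, m3, m5, m6}; fixed.
Sat(EG (a | q)) = {m0, m3, m5, m6}
A[a U EG (a | q)]: least fixpoint, start Z0 = Sat(EG (a | q)) = {m0, m3, m5, m6}, add states in Sat(a) with every successor in Z. Already a fixed point.
Sat(A[a U EG (a | q)]) = {m0, m3, m5, m6}
m5 ∈ Sat(A[a U EG (a | q)]) = {m0, m3, m5, m6}, so the formula holds at m5.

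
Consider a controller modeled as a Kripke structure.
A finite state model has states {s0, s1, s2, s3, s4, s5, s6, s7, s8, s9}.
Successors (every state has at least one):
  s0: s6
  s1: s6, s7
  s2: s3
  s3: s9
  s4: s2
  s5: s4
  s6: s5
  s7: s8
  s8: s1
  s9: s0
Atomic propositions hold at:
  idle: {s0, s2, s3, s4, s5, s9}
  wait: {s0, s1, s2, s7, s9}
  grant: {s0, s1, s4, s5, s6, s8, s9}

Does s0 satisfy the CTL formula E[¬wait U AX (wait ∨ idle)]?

No

Sat(¬wait) = {s3, s4, s5, s6, s8}
Sat(wait ∨ idle) = {s0, s1, s2, s3, s4, s5, s7, s9}
Sat(AX (wait ∨ idle)) = {s : every successor in {s0, s1, s2, s3, s4, s5, s7, s9}} = {s2, s3, s4, s5, s6, s8, s9}
E[¬wait U AX (wait ∨ idle)]: least fixpoint, start Z0 = Sat(AX (wait ∨ idle)) = {s2, s3, s4, s5, s6, s8, s9}, add states in Sat(¬wait) with some successor in Z. Already a fixed point.
Sat(E[¬wait U AX (wait ∨ idle)]) = {s2, s3, s4, s5, s6, s8, s9}
s0 ∉ Sat(E[¬wait U AX (wait ∨ idle)]) = {s2, s3, s4, s5, s6, s8, s9}, so the formula does not hold at s0.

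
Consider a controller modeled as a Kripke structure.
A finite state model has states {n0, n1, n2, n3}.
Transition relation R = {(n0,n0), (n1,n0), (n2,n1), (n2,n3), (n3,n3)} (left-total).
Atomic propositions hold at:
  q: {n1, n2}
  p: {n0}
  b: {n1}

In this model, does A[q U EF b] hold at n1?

EF b: least fixpoint, start Z0 = {n1}, add states with some successor in Z. Z1 = {n1, n2}; fixed.
Sat(EF b) = {n1, n2}
A[q U EF b]: least fixpoint, start Z0 = Sat(EF b) = {n1, n2}, add states in Sat(q) with every successor in Z. Already a fixed point.
Sat(A[q U EF b]) = {n1, n2}
n1 ∈ Sat(A[q U EF b]) = {n1, n2}, so the formula holds at n1.

Yes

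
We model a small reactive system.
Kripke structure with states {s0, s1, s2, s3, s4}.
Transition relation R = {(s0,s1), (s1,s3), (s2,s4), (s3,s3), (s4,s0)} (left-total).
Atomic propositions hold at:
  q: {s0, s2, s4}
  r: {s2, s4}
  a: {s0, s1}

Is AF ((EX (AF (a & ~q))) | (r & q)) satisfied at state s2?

Sat(~q) = {s1, s3}
Sat(a & ~q) = {s1}
AF (a & ~q): least fixpoint, start Z0 = {s1}, add states with every successor in Z. Z1 = {s0, s1}; Z2 = {s0, s1, s4}; Z3 = {s0, s1, s2, s4}; fixed.
Sat(AF (a & ~q)) = {s0, s1, s2, s4}
Sat(EX (AF (a & ~q))) = {s : some successor in {s0, s1, s2, s4}} = {s0, s2, s4}
Sat(r & q) = {s2, s4}
Sat((EX (AF (a & ~q))) | (r & q)) = {s0, s2, s4}
AF ((EX (AF (a & ~q))) | (r & q)): least fixpoint, start Z0 = {s0, s2, s4}, add states with every successor in Z. Already a fixed point.
Sat(AF ((EX (AF (a & ~q))) | (r & q))) = {s0, s2, s4}
s2 ∈ Sat(AF ((EX (AF (a & ~q))) | (r & q))) = {s0, s2, s4}, so the formula holds at s2.

Yes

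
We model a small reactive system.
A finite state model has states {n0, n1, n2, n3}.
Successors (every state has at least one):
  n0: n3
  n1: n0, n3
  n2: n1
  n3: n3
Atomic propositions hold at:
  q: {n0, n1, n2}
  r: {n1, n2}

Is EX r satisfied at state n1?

No

Sat(EX r) = {s : some successor in {n1, n2}} = {n2}
n1 ∉ Sat(EX r) = {n2}, so the formula does not hold at n1.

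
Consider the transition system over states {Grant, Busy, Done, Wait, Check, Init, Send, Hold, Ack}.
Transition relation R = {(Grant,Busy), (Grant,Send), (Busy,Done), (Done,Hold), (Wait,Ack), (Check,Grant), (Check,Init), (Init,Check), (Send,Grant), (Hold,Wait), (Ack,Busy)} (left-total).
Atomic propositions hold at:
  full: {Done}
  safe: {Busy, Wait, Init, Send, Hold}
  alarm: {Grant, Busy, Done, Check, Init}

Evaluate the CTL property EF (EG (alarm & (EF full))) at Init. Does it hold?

Yes

EF full: least fixpoint, start Z0 = {Done}, add states with some successor in Z. Z1 = {Busy, Done}; Z2 = {Grant, Busy, Done, Ack}; Z3 = {Grant, Busy, Done, Wait, Check, Send, Ack}; Z4 = {Grant, Busy, Done, Wait, Check, Init, Send, Hold, Ack}; fixed.
Sat(EF full) = {Grant, Busy, Done, Wait, Check, Init, Send, Hold, Ack}
Sat(alarm & (EF full)) = {Grant, Busy, Done, Check, Init}
EG (alarm & (EF full)): greatest fixpoint, start Z0 = {Grant, Busy, Done, Check, Init}, keep only states in Sat with some successor in Z. Z1 = {Grant, Busy, Check, Init}; Z2 = {Grant, Check, Init}; Z3 = {Check, Init}; fixed.
Sat(EG (alarm & (EF full))) = {Check, Init}
EF (EG (alarm & (EF full))): least fixpoint, start Z0 = {Check, Init}, add states with some successor in Z. Already a fixed point.
Sat(EF (EG (alarm & (EF full)))) = {Check, Init}
Init ∈ Sat(EF (EG (alarm & (EF full)))) = {Check, Init}, so the formula holds at Init.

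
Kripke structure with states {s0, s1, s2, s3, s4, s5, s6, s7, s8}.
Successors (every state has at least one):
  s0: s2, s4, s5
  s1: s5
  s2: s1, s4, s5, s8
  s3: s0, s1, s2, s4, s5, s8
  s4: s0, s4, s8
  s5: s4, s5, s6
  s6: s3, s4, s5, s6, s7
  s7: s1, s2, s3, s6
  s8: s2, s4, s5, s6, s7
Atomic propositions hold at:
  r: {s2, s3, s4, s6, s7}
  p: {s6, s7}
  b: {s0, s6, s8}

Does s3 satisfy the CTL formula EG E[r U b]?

E[r U b]: least fixpoint, start Z0 = Sat(b) = {s0, s6, s8}, add states in Sat(r) with some successor in Z. Z1 = {s0, s2, s3, s4, s6, s7, s8}; fixed.
Sat(E[r U b]) = {s0, s2, s3, s4, s6, s7, s8}
EG E[r U b]: greatest fixpoint, start Z0 = {s0, s2, s3, s4, s6, s7, s8}, keep only states in Sat with some successor in Z. Already a fixed point.
Sat(EG E[r U b]) = {s0, s2, s3, s4, s6, s7, s8}
s3 ∈ Sat(EG E[r U b]) = {s0, s2, s3, s4, s6, s7, s8}, so the formula holds at s3.

Yes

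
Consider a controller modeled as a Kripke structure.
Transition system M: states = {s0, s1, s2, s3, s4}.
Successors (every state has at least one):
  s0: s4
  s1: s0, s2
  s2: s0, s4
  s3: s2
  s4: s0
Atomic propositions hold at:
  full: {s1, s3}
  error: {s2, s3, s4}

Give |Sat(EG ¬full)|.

3

Sat(¬full) = {s0, s2, s4}
EG ¬full: greatest fixpoint, start Z0 = {s0, s2, s4}, keep only states in Sat with some successor in Z. Already a fixed point.
Sat(EG ¬full) = {s0, s2, s4}
|Sat(EG ¬full)| = |{s0, s2, s4}| = 3.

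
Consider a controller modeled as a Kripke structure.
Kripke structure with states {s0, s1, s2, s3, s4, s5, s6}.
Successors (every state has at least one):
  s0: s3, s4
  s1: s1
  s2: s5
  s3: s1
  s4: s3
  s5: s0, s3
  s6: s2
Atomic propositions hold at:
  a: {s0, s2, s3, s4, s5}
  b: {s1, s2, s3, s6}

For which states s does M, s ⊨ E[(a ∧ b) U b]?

Sat(a ∧ b) = {s2, s3}
E[(a ∧ b) U b]: least fixpoint, start Z0 = Sat(b) = {s1, s2, s3, s6}, add states in Sat(a ∧ b) with some successor in Z. Already a fixed point.
Sat(E[(a ∧ b) U b]) = {s1, s2, s3, s6}

{s1, s2, s3, s6}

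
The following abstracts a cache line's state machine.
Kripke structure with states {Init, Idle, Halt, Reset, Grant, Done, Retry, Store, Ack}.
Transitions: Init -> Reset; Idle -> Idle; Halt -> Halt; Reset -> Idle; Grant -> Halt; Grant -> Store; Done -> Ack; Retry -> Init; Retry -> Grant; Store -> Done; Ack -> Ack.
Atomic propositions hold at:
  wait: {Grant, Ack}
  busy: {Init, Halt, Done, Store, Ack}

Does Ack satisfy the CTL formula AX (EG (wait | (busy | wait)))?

Yes

Sat(busy | wait) = {Init, Halt, Grant, Done, Store, Ack}
Sat(wait | (busy | wait)) = {Init, Halt, Grant, Done, Store, Ack}
EG (wait | (busy | wait)): greatest fixpoint, start Z0 = {Init, Halt, Grant, Done, Store, Ack}, keep only states in Sat with some successor in Z. Z1 = {Halt, Grant, Done, Store, Ack}; fixed.
Sat(EG (wait | (busy | wait))) = {Halt, Grant, Done, Store, Ack}
Sat(AX (EG (wait | (busy | wait)))) = {s : every successor in {Halt, Grant, Done, Store, Ack}} = {Halt, Grant, Done, Store, Ack}
Ack ∈ Sat(AX (EG (wait | (busy | wait)))) = {Halt, Grant, Done, Store, Ack}, so the formula holds at Ack.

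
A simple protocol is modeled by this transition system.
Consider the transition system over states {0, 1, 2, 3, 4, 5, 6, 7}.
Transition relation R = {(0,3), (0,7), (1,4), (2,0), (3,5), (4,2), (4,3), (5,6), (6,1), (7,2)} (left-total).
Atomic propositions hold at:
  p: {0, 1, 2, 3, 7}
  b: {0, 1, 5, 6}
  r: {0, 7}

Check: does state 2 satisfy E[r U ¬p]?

Sat(¬p) = {4, 5, 6}
E[r U ¬p]: least fixpoint, start Z0 = Sat(¬p) = {4, 5, 6}, add states in Sat(r) with some successor in Z. Already a fixed point.
Sat(E[r U ¬p]) = {4, 5, 6}
2 ∉ Sat(E[r U ¬p]) = {4, 5, 6}, so the formula does not hold at 2.

No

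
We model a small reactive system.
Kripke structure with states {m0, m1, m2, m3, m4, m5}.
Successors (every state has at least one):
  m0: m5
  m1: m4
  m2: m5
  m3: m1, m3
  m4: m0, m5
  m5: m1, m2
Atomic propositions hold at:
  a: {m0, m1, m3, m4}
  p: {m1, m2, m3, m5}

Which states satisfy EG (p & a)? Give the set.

Sat(p & a) = {m1, m3}
EG (p & a): greatest fixpoint, start Z0 = {m1, m3}, keep only states in Sat with some successor in Z. Z1 = {m3}; fixed.
Sat(EG (p & a)) = {m3}

{m3}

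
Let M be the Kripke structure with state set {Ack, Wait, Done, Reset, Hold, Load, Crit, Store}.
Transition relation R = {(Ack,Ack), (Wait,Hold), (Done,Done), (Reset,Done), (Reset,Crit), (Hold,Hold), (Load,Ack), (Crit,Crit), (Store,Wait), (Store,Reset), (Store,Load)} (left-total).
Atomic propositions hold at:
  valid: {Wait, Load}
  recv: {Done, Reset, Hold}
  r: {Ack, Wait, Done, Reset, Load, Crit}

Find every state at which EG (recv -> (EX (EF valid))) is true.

{Ack, Load, Crit, Store}

EF valid: least fixpoint, start Z0 = {Wait, Load}, add states with some successor in Z. Z1 = {Wait, Load, Store}; fixed.
Sat(EF valid) = {Wait, Load, Store}
Sat(EX (EF valid)) = {s : some successor in {Wait, Load, Store}} = {Store}
Sat(recv -> (EX (EF valid))) = {Ack, Wait, Load, Crit, Store}
EG (recv -> (EX (EF valid))): greatest fixpoint, start Z0 = {Ack, Wait, Load, Crit, Store}, keep only states in Sat with some successor in Z. Z1 = {Ack, Load, Crit, Store}; fixed.
Sat(EG (recv -> (EX (EF valid)))) = {Ack, Load, Crit, Store}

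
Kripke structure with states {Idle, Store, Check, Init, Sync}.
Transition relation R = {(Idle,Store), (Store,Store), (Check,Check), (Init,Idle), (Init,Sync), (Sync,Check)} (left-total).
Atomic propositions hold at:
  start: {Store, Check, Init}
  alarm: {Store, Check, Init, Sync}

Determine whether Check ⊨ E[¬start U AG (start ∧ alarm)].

Sat(¬start) = {Idle, Sync}
Sat(start ∧ alarm) = {Store, Check, Init}
AG (start ∧ alarm): greatest fixpoint, start Z0 = {Store, Check, Init}, keep only states in Sat with every successor in Z. Z1 = {Store, Check}; fixed.
Sat(AG (start ∧ alarm)) = {Store, Check}
E[¬start U AG (start ∧ alarm)]: least fixpoint, start Z0 = Sat(AG (start ∧ alarm)) = {Store, Check}, add states in Sat(¬start) with some successor in Z. Z1 = {Idle, Store, Check, Sync}; fixed.
Sat(E[¬start U AG (start ∧ alarm)]) = {Idle, Store, Check, Sync}
Check ∈ Sat(E[¬start U AG (start ∧ alarm)]) = {Idle, Store, Check, Sync}, so the formula holds at Check.

Yes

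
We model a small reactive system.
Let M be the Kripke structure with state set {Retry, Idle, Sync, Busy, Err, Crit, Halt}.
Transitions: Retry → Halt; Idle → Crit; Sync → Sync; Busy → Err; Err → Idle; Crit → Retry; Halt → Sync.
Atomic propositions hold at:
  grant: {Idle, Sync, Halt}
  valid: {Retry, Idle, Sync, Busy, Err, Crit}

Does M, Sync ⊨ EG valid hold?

Yes

EG valid: greatest fixpoint, start Z0 = {Retry, Idle, Sync, Busy, Err, Crit}, keep only states in Sat with some successor in Z. Z1 = {Idle, Sync, Busy, Err, Crit}; Z2 = {Idle, Sync, Busy, Err}; Z3 = {Sync, Busy, Err}; Z4 = {Sync, Busy}; Z5 = {Sync}; fixed.
Sat(EG valid) = {Sync}
Sync ∈ Sat(EG valid) = {Sync}, so the formula holds at Sync.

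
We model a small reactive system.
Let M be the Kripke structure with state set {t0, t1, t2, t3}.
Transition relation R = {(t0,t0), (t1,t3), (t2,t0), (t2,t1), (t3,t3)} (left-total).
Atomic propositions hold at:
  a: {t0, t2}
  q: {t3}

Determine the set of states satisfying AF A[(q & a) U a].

{t0, t2}

Sat(q & a) = ∅
A[(q & a) U a]: least fixpoint, start Z0 = Sat(a) = {t0, t2}, add states in Sat(q & a) with every successor in Z. Already a fixed point.
Sat(A[(q & a) U a]) = {t0, t2}
AF A[(q & a) U a]: least fixpoint, start Z0 = {t0, t2}, add states with every successor in Z. Already a fixed point.
Sat(AF A[(q & a) U a]) = {t0, t2}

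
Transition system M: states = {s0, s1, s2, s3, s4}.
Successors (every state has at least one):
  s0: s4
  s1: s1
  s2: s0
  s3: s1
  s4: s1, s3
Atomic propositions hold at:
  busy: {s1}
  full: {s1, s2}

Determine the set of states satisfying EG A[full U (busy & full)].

Sat(busy & full) = {s1}
A[full U (busy & full)]: least fixpoint, start Z0 = Sat((busy & full)) = {s1}, add states in Sat(full) with every successor in Z. Already a fixed point.
Sat(A[full U (busy & full)]) = {s1}
EG A[full U (busy & full)]: greatest fixpoint, start Z0 = {s1}, keep only states in Sat with some successor in Z. Already a fixed point.
Sat(EG A[full U (busy & full)]) = {s1}

{s1}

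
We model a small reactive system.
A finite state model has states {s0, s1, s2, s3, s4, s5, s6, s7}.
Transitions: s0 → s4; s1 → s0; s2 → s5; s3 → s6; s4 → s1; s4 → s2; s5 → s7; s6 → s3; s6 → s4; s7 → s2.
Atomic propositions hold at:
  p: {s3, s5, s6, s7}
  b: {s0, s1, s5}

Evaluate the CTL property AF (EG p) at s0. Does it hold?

EG p: greatest fixpoint, start Z0 = {s3, s5, s6, s7}, keep only states in Sat with some successor in Z. Z1 = {s3, s5, s6}; Z2 = {s3, s6}; fixed.
Sat(EG p) = {s3, s6}
AF (EG p): least fixpoint, start Z0 = {s3, s6}, add states with every successor in Z. Already a fixed point.
Sat(AF (EG p)) = {s3, s6}
s0 ∉ Sat(AF (EG p)) = {s3, s6}, so the formula does not hold at s0.

No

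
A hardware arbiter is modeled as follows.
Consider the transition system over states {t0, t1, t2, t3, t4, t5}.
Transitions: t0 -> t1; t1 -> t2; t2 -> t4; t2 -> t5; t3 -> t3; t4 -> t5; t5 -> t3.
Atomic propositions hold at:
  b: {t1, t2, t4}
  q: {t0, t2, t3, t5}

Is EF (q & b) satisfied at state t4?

No

Sat(q & b) = {t2}
EF (q & b): least fixpoint, start Z0 = {t2}, add states with some successor in Z. Z1 = {t1, t2}; Z2 = {t0, t1, t2}; fixed.
Sat(EF (q & b)) = {t0, t1, t2}
t4 ∉ Sat(EF (q & b)) = {t0, t1, t2}, so the formula does not hold at t4.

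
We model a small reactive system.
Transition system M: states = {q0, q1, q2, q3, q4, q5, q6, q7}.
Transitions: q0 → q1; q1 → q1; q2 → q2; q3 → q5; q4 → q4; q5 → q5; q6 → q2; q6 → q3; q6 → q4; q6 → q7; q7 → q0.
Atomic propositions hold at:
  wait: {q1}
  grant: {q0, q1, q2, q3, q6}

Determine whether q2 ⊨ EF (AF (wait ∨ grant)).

Yes

Sat(wait ∨ grant) = {q0, q1, q2, q3, q6}
AF (wait ∨ grant): least fixpoint, start Z0 = {q0, q1, q2, q3, q6}, add states with every successor in Z. Z1 = {q0, q1, q2, q3, q6, q7}; fixed.
Sat(AF (wait ∨ grant)) = {q0, q1, q2, q3, q6, q7}
EF (AF (wait ∨ grant)): least fixpoint, start Z0 = {q0, q1, q2, q3, q6, q7}, add states with some successor in Z. Already a fixed point.
Sat(EF (AF (wait ∨ grant))) = {q0, q1, q2, q3, q6, q7}
q2 ∈ Sat(EF (AF (wait ∨ grant))) = {q0, q1, q2, q3, q6, q7}, so the formula holds at q2.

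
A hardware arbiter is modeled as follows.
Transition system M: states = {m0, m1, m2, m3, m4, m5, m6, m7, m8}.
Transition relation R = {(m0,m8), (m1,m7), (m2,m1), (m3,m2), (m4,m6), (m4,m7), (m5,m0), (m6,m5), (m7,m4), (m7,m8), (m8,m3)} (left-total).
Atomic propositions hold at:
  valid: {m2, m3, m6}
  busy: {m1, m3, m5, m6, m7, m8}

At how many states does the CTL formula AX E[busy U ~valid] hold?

Sat(~valid) = {m0, m1, m4, m5, m7, m8}
E[busy U ~valid]: least fixpoint, start Z0 = Sat(~valid) = {m0, m1, m4, m5, m7, m8}, add states in Sat(busy) with some successor in Z. Z1 = {m0, m1, m4, m5, m6, m7, m8}; fixed.
Sat(E[busy U ~valid]) = {m0, m1, m4, m5, m6, m7, m8}
Sat(AX E[busy U ~valid]) = {s : every successor in {m0, m1, m4, m5, m6, m7, m8}} = {m0, m1, m2, m4, m5, m6, m7}
|Sat(AX E[busy U ~valid])| = |{m0, m1, m2, m4, m5, m6, m7}| = 7.

7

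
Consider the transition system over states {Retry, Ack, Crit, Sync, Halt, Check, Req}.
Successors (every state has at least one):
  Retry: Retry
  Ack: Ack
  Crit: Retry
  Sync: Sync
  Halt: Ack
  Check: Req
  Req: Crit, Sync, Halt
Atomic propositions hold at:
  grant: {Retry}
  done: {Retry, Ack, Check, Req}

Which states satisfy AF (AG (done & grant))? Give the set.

Sat(done & grant) = {Retry}
AG (done & grant): greatest fixpoint, start Z0 = {Retry}, keep only states in Sat with every successor in Z. Already a fixed point.
Sat(AG (done & grant)) = {Retry}
AF (AG (done & grant)): least fixpoint, start Z0 = {Retry}, add states with every successor in Z. Z1 = {Retry, Crit}; fixed.
Sat(AF (AG (done & grant))) = {Retry, Crit}

{Retry, Crit}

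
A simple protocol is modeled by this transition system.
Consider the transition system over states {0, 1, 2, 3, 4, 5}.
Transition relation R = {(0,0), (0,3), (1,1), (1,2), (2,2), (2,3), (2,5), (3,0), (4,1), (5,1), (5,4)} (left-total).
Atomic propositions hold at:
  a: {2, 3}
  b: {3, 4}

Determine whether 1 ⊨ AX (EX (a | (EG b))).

Yes

EG b: greatest fixpoint, start Z0 = {3, 4}, keep only states in Sat with some successor in Z. Z1 = ∅; fixed.
Sat(EG b) = ∅
Sat(a | (EG b)) = {2, 3}
Sat(EX (a | (EG b))) = {s : some successor in {2, 3}} = {0, 1, 2}
Sat(AX (EX (a | (EG b)))) = {s : every successor in {0, 1, 2}} = {1, 3, 4}
1 ∈ Sat(AX (EX (a | (EG b)))) = {1, 3, 4}, so the formula holds at 1.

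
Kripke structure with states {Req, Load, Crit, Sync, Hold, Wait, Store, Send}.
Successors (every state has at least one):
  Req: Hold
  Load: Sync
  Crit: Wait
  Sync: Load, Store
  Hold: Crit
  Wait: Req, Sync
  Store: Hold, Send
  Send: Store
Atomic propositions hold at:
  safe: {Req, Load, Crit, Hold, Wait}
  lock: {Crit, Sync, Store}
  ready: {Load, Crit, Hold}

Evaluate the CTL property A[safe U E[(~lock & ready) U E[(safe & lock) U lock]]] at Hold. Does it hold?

Yes

Sat(~lock) = {Req, Load, Hold, Wait, Send}
Sat(~lock & ready) = {Load, Hold}
Sat(safe & lock) = {Crit}
E[(safe & lock) U lock]: least fixpoint, start Z0 = Sat(lock) = {Crit, Sync, Store}, add states in Sat(safe & lock) with some successor in Z. Already a fixed point.
Sat(E[(safe & lock) U lock]) = {Crit, Sync, Store}
E[(~lock & ready) U E[(safe & lock) U lock]]: least fixpoint, start Z0 = Sat(E[(safe & lock) U lock]) = {Crit, Sync, Store}, add states in Sat(~lock & ready) with some successor in Z. Z1 = {Load, Crit, Sync, Hold, Store}; fixed.
Sat(E[(~lock & ready) U E[(safe & lock) U lock]]) = {Load, Crit, Sync, Hold, Store}
A[safe U E[(~lock & ready) U E[(safe & lock) U lock]]]: least fixpoint, start Z0 = Sat(E[(~lock & ready) U E[(safe & lock) U lock]]) = {Load, Crit, Sync, Hold, Store}, add states in Sat(safe) with every successor in Z. Z1 = {Req, Load, Crit, Sync, Hold, Store}; Z2 = {Req, Load, Crit, Sync, Hold, Wait, Store}; fixed.
Sat(A[safe U E[(~lock & ready) U E[(safe & lock) U lock]]]) = {Req, Load, Crit, Sync, Hold, Wait, Store}
Hold ∈ Sat(A[safe U E[(~lock & ready) U E[(safe & lock) U lock]]]) = {Req, Load, Crit, Sync, Hold, Wait, Store}, so the formula holds at Hold.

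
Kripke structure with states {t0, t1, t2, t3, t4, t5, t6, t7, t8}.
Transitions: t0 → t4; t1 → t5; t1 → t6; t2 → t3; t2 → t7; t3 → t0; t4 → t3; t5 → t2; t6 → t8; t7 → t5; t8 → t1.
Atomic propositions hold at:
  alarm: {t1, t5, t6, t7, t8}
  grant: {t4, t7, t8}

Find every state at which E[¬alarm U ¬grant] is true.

{t0, t1, t2, t3, t4, t5, t6}

Sat(¬alarm) = {t0, t2, t3, t4}
Sat(¬grant) = {t0, t1, t2, t3, t5, t6}
E[¬alarm U ¬grant]: least fixpoint, start Z0 = Sat(¬grant) = {t0, t1, t2, t3, t5, t6}, add states in Sat(¬alarm) with some successor in Z. Z1 = {t0, t1, t2, t3, t4, t5, t6}; fixed.
Sat(E[¬alarm U ¬grant]) = {t0, t1, t2, t3, t4, t5, t6}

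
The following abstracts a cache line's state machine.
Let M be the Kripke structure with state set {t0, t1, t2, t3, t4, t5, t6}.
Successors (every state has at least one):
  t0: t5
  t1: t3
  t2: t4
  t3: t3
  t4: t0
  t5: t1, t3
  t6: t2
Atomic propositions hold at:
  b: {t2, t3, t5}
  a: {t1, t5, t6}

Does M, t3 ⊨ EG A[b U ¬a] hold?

Sat(¬a) = {t0, t2, t3, t4}
A[b U ¬a]: least fixpoint, start Z0 = Sat(¬a) = {t0, t2, t3, t4}, add states in Sat(b) with every successor in Z. Already a fixed point.
Sat(A[b U ¬a]) = {t0, t2, t3, t4}
EG A[b U ¬a]: greatest fixpoint, start Z0 = {t0, t2, t3, t4}, keep only states in Sat with some successor in Z. Z1 = {t2, t3, t4}; Z2 = {t2, t3}; Z3 = {t3}; fixed.
Sat(EG A[b U ¬a]) = {t3}
t3 ∈ Sat(EG A[b U ¬a]) = {t3}, so the formula holds at t3.

Yes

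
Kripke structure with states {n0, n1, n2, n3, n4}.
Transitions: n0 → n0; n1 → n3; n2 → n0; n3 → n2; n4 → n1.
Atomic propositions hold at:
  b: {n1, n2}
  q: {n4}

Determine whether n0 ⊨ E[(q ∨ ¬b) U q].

Sat(¬b) = {n0, n3, n4}
Sat(q ∨ ¬b) = {n0, n3, n4}
E[(q ∨ ¬b) U q]: least fixpoint, start Z0 = Sat(q) = {n4}, add states in Sat(q ∨ ¬b) with some successor in Z. Already a fixed point.
Sat(E[(q ∨ ¬b) U q]) = {n4}
n0 ∉ Sat(E[(q ∨ ¬b) U q]) = {n4}, so the formula does not hold at n0.

No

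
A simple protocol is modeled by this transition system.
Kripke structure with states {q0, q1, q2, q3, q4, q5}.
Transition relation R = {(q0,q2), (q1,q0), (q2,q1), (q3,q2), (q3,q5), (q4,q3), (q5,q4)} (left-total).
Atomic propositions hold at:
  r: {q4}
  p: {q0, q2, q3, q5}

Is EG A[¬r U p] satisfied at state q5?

Sat(¬r) = {q0, q1, q2, q3, q5}
A[¬r U p]: least fixpoint, start Z0 = Sat(p) = {q0, q2, q3, q5}, add states in Sat(¬r) with every successor in Z. Z1 = {q0, q1, q2, q3, q5}; fixed.
Sat(A[¬r U p]) = {q0, q1, q2, q3, q5}
EG A[¬r U p]: greatest fixpoint, start Z0 = {q0, q1, q2, q3, q5}, keep only states in Sat with some successor in Z. Z1 = {q0, q1, q2, q3}; fixed.
Sat(EG A[¬r U p]) = {q0, q1, q2, q3}
q5 ∉ Sat(EG A[¬r U p]) = {q0, q1, q2, q3}, so the formula does not hold at q5.

No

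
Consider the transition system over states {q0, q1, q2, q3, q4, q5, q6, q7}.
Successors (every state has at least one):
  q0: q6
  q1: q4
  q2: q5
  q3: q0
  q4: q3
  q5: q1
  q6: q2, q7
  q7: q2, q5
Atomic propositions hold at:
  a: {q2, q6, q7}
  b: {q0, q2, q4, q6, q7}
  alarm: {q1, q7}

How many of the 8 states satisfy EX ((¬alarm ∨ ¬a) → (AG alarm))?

1

Sat(¬alarm) = {q0, q2, q3, q4, q5, q6}
Sat(¬a) = {q0, q1, q3, q4, q5}
Sat(¬alarm ∨ ¬a) = {q0, q1, q2, q3, q4, q5, q6}
AG alarm: greatest fixpoint, start Z0 = {q1, q7}, keep only states in Sat with every successor in Z. Z1 = ∅; fixed.
Sat(AG alarm) = ∅
Sat((¬alarm ∨ ¬a) → (AG alarm)) = {q7}
Sat(EX ((¬alarm ∨ ¬a) → (AG alarm))) = {s : some successor in {q7}} = {q6}
|Sat(EX ((¬alarm ∨ ¬a) → (AG alarm)))| = |{q6}| = 1.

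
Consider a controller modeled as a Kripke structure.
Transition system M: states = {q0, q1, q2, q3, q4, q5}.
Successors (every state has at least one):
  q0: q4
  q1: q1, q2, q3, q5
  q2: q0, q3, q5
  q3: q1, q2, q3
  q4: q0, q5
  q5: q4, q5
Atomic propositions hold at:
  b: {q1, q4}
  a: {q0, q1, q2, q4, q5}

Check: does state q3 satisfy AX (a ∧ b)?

No

Sat(a ∧ b) = {q1, q4}
Sat(AX (a ∧ b)) = {s : every successor in {q1, q4}} = {q0}
q3 ∉ Sat(AX (a ∧ b)) = {q0}, so the formula does not hold at q3.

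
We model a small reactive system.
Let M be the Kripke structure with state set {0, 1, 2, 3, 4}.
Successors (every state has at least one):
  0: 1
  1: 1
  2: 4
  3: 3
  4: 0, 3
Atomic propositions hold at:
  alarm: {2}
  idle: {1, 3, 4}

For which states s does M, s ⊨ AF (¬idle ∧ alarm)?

Sat(¬idle) = {0, 2}
Sat(¬idle ∧ alarm) = {2}
AF (¬idle ∧ alarm): least fixpoint, start Z0 = {2}, add states with every successor in Z. Already a fixed point.
Sat(AF (¬idle ∧ alarm)) = {2}

{2}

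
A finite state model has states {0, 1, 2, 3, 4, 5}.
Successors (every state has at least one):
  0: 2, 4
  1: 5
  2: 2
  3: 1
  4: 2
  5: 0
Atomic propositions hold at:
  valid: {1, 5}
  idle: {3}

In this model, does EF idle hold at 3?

Yes

EF idle: least fixpoint, start Z0 = {3}, add states with some successor in Z. Already a fixed point.
Sat(EF idle) = {3}
3 ∈ Sat(EF idle) = {3}, so the formula holds at 3.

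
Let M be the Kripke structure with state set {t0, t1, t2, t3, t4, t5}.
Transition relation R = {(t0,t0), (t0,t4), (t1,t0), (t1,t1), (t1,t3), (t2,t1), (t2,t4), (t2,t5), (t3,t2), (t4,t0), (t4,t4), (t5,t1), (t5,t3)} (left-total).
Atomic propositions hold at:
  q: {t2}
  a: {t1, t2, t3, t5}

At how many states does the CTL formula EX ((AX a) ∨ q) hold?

4

Sat(AX a) = {s : every successor in {t1, t2, t3, t5}} = {t3, t5}
Sat((AX a) ∨ q) = {t2, t3, t5}
Sat(EX ((AX a) ∨ q)) = {s : some successor in {t2, t3, t5}} = {t1, t2, t3, t5}
|Sat(EX ((AX a) ∨ q))| = |{t1, t2, t3, t5}| = 4.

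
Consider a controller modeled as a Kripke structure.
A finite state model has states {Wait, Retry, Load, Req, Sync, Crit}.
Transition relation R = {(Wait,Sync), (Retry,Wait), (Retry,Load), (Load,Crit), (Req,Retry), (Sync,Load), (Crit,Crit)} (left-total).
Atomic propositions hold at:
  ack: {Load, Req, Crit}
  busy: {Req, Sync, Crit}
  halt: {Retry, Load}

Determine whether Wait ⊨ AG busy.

AG busy: greatest fixpoint, start Z0 = {Req, Sync, Crit}, keep only states in Sat with every successor in Z. Z1 = {Crit}; fixed.
Sat(AG busy) = {Crit}
Wait ∉ Sat(AG busy) = {Crit}, so the formula does not hold at Wait.

No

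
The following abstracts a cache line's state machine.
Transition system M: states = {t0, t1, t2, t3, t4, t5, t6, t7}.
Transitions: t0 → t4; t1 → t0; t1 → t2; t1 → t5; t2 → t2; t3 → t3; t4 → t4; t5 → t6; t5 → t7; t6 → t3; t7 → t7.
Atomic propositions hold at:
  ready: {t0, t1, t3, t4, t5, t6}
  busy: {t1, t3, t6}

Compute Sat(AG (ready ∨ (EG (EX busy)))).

Sat(EX busy) = {s : some successor in {t1, t3, t6}} = {t3, t5, t6}
EG (EX busy): greatest fixpoint, start Z0 = {t3, t5, t6}, keep only states in Sat with some successor in Z. Already a fixed point.
Sat(EG (EX busy)) = {t3, t5, t6}
Sat(ready ∨ (EG (EX busy))) = {t0, t1, t3, t4, t5, t6}
AG (ready ∨ (EG (EX busy))): greatest fixpoint, start Z0 = {t0, t1, t3, t4, t5, t6}, keep only states in Sat with every successor in Z. Z1 = {t0, t3, t4, t6}; fixed.
Sat(AG (ready ∨ (EG (EX busy)))) = {t0, t3, t4, t6}

{t0, t3, t4, t6}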